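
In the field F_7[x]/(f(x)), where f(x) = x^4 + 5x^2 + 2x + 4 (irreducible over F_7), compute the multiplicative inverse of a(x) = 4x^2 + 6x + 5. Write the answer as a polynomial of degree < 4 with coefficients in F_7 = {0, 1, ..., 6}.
a(x)^(-1) ≡ 3x^3 + 6x + 2 (mod f(x))

Since f is irreducible over F_7, F_7[x]/(f) is a field and a(x) ≠ 0 has an inverse. Apply the extended Euclidean algorithm to f(x) and a(x) in F_7[x]: f(x) = (2x^2 + 4x + 5)·a(x) + (x);  a(x) = (4x + 6)·(x) + (5). The last nonzero remainder is the constant 5 = gcd(f, a) in F_7. Back-substituting through the division chain expresses 5 = s(x)·a(x) + t(x)·f(x) with s(x) ≡ x^3 + 2x + 3 (mod f), so (x^3 + 2x + 3)·a(x) ≡ 5 (mod f). Multiplying by 5^(-1) ≡ 3 in F_7 gives a(x)^(-1) ≡ 3·(x^3 + 2x + 3) ≡ 3x^3 + 6x + 2 (mod f). Check: (4x^2 + 6x + 5)·(3x^3 + 6x + 2) = 5x^5 + 4x^4 + 4x^3 + 2x^2 + 3 ≡ 1 (mod x^4 + 5x^2 + 2x + 4).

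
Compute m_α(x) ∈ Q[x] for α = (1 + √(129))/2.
m_α(x) = x^2 - x - 32

From 2α - 1 = √(129), squaring gives (2α - 1)^2 = 129, i.e. 4α^2 - 4α + 1 = 129, so α^2 - α + (1 - 129)/4 = 0. Since 129 ≡ 1 (mod 4), (1 - 129)/4 = -32 ∈ Z. The polynomial x^2 - x - 32 has discriminant 1 - 4·(-32) = 129, which is not a perfect square in Q (d = 129 is squarefree and ≠ 1), so x^2 - x - 32 is irreducible over Q. It is the minimal polynomial of α.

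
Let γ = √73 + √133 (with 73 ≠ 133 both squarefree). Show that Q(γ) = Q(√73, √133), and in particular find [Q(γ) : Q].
[Q(γ) : Q] = 4 (equivalently, Q(γ) = Q(√73, √133))

Obviously Q(γ) ⊆ Q(√73, √133), and [Q(√73, √133):Q] = 4 (since 73, 133 are distinct squarefree integers > 1 with 9709 not a perfect square). To show equality we compute the minimal polynomial of γ. From γ = √73 + √133: γ^2 = 73 + 2√(9709) + 133 = 206 + 2√(9709), so γ^2 - 206 = 2√(9709); squaring, (γ^2 - 206)^2 = 4·9709, i.e. γ^4 - 412γ^2 + 42436 - 38836 = 0, i.e. γ^4 - 412γ^2 + 3600 = 0. So γ is a root of x^4 - 412x^2 + 3600. This polynomial is irreducible over Q: it has no rational root (each ±√73 ± √133 is irrational), and any factorization into two quadratics over Q would force √(9709) ∈ Q (pairing opposite roots) or √73, √133 ∈ Q (other pairings), all impossible. Hence [Q(γ):Q] = 4 = [Q(√73, √133):Q], so Q(γ) = Q(√73, √133).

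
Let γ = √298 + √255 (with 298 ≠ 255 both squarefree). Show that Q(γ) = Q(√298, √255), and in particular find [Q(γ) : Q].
[Q(γ) : Q] = 4 (equivalently, Q(γ) = Q(√298, √255))

Obviously Q(γ) ⊆ Q(√298, √255), and [Q(√298, √255):Q] = 4 (since 298, 255 are distinct squarefree integers > 1 with 75990 not a perfect square). To show equality we compute the minimal polynomial of γ. From γ = √298 + √255: γ^2 = 298 + 2√(75990) + 255 = 553 + 2√(75990), so γ^2 - 553 = 2√(75990); squaring, (γ^2 - 553)^2 = 4·75990, i.e. γ^4 - 1106γ^2 + 305809 - 303960 = 0, i.e. γ^4 - 1106γ^2 + 1849 = 0. So γ is a root of x^4 - 1106x^2 + 1849. This polynomial is irreducible over Q: it has no rational root (each ±√298 ± √255 is irrational), and any factorization into two quadratics over Q would force √(75990) ∈ Q (pairing opposite roots) or √298, √255 ∈ Q (other pairings), all impossible. Hence [Q(γ):Q] = 4 = [Q(√298, √255):Q], so Q(γ) = Q(√298, √255).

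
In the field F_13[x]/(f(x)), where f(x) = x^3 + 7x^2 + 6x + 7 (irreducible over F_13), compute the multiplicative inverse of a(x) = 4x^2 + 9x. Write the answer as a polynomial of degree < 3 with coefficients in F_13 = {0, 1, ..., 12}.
a(x)^(-1) ≡ 9x^2 + 5 (mod f(x))

Since f is irreducible over F_13, F_13[x]/(f) is a field and a(x) ≠ 0 has an inverse. Apply the extended Euclidean algorithm to f(x) and a(x) in F_13[x]: f(x) = (10x + 2)·a(x) + (x + 7);  a(x) = (4x + 7)·(x + 7) + (3). The last nonzero remainder is the constant 3 = gcd(f, a) in F_13. Back-substituting through the division chain expresses 3 = s(x)·a(x) + t(x)·f(x) with s(x) ≡ x^2 + 2 (mod f), so (x^2 + 2)·a(x) ≡ 3 (mod f). Multiplying by 3^(-1) ≡ 9 in F_13 gives a(x)^(-1) ≡ 9·(x^2 + 2) ≡ 9x^2 + 5 (mod f). Check: (4x^2 + 9x)·(9x^2 + 5) = 10x^4 + 3x^3 + 7x^2 + 6x ≡ 1 (mod x^3 + 7x^2 + 6x + 7).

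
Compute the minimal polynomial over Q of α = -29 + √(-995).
m_α(x) = x^2 + 58x + 1836

From α + 29 = √(-995), squaring gives (α + 29)^2 = -995, i.e. α^2 + 58α + 841 = -995, so α^2 + 58α + 1836 = 0. The discriminant of x^2 + 58x + 1836 is (58)^2 - 4·(1836) = 3364 - 7344 = -3980, and 4·(-995) is not a perfect square in Q since -995 is squarefree and ≠ 1. Hence x^2 + 58x + 1836 is irreducible over Q and is the minimal polynomial of α.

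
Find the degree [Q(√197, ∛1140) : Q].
[Q(√197, ∛1140) : Q] = 6

Let L = Q(√197, ∛1140). Since Q(√197) ⊂ L and [Q(√197):Q] = 2, the tower law gives 2 | [L:Q]. Likewise Q(∛1140) ⊂ L with [Q(∛1140):Q] = 3 (because 1140 is not a perfect cube), so 3 | [L:Q]. As gcd(2,3) = 1, [L:Q] is divisible by 6. Conversely L is generated over Q by √197 and ∛1140, so [L:Q] ≤ 2·3 = 6. Therefore [Q(√197, ∛1140) : Q] = 6.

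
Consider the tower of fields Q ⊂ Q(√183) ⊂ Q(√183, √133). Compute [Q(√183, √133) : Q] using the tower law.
[Q(√183, √133) : Q] = 4

[Q(√183):Q] = 2 (min poly x^2 - 183, irreducible since 183 is squarefree > 1). For the top step, suppose √133 ∈ Q(√183), say √133 = c + d√183 with c, d ∈ Q. Squaring: 133 = c^2 + 183d^2 + 2cd√183. Since √183 ∉ Q this forces 2cd = 0. If d = 0 then √133 = c ∈ Q, contradicting 133 squarefree > 1. If c = 0 then 133 = 183d^2, so 183·133 = (183d)^2 is a perfect square in Q — but 183·133 = 24339 is not a perfect square (since 183 and 133 are distinct squarefree integers). Contradiction. Hence √133 ∉ Q(√183), so x^2 - 133 stays irreducible over Q(√183) and [Q(√183, √133) : Q(√183)] = 2. By the tower law, [Q(√183, √133) : Q] = 2 · 2 = 4.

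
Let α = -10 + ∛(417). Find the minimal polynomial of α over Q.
m_α(x) = x^3 + 30x^2 + 300x + 583

Set β = α + 10 = ∛(417), so β^3 = 417. Then (α + 10)^3 - 417 = 0, i.e. α is a root of g(x) = (x + 10)^3 - 417 = x^3 + 30x^2 + 300x + 583. Since g(x) = h(x + 10) where h(x) = x^3 - 417, and h is irreducible over Q (because 417 is not a perfect cube, so h has no rational root, and a monic cubic with no rational root is irreducible), g is also irreducible (irreducibility is preserved under the substitution x → x + 10). Hence m_α(x) = x^3 + 30x^2 + 300x + 583.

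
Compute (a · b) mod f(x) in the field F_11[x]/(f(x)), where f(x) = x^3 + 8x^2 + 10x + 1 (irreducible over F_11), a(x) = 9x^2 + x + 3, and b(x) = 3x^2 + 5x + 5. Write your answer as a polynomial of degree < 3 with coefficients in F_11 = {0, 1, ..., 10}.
a · b ≡ x + 7 (mod f(x))

Multiply in F_11[x]: a(x)·b(x) = (9x^2 + x + 3)·(3x^2 + 5x + 5) = 5x^4 + 4x^3 + 4x^2 + 9x + 4. This has degree ≥ 3, so divide by f(x) over F_11: 5x^4 + 4x^3 + 4x^2 + 9x + 4 = (5x + 8)·(x^3 + 8x^2 + 10x + 1) + (x + 7). Hence a·b ≡ x + 7 (mod f). (F_11[x]/(f) is a field with 11^3 = 1331 elements since f is irreducible of degree 3.)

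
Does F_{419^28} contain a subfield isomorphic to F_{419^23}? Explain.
No: F_{419^23} is not a subfield of F_{419^28}

F_{p^m} embeds in F_{p^n} iff m | n. Here 23 ∤ 28 (since 28 = 1·23 + 5 with remainder 5 ≠ 0), so F_{419^23} is not a subfield of F_{419^28}. Equivalently: if it were, the tower law would give 23 = [F_{419^23}:F_419] dividing [F_{419^28}:F_419] = 28, contradiction.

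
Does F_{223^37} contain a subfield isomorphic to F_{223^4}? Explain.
No: F_{223^4} is not a subfield of F_{223^37}

F_{p^m} embeds in F_{p^n} iff m | n. Here 4 ∤ 37 (since 37 = 9·4 + 1 with remainder 1 ≠ 0), so F_{223^4} is not a subfield of F_{223^37}. Equivalently: if it were, the tower law would give 4 = [F_{223^4}:F_223] dividing [F_{223^37}:F_223] = 37, contradiction.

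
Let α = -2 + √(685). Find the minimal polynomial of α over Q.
m_α(x) = x^2 + 4x - 681

From α + 2 = √(685), squaring gives (α + 2)^2 = 685, i.e. α^2 + 4α + 4 = 685, so α^2 + 4α - 681 = 0. The discriminant of x^2 + 4x - 681 is (4)^2 - 4·(-681) = 16 + 2724 = 2740, and 4·(685) is not a perfect square in Q since 685 is squarefree and ≠ 1. Hence x^2 + 4x - 681 is irreducible over Q and is the minimal polynomial of α.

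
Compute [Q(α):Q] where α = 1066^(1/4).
[Q(α):Q] = 4

α is a root of x^4 - 1066. By Eisenstein's criterion at the prime p = 2 (which divides the constant term 1066 but p^2 = 4 does not, since 1066 is squarefree), x^4 - 1066 is irreducible over Q. Hence [Q(α):Q] = 4.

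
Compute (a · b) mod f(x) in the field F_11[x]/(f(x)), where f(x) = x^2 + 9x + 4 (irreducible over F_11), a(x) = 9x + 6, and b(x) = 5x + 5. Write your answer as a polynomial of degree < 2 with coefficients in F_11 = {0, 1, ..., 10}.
a · b ≡ 4 (mod f(x))

Multiply in F_11[x]: a(x)·b(x) = (9x + 6)·(5x + 5) = x^2 + 9x + 8. This has degree ≥ 2, so divide by f(x) over F_11: x^2 + 9x + 8 = (1)·(x^2 + 9x + 4) + (4). Hence a·b ≡ 4 (mod f). (F_11[x]/(f) is a field with 11^2 = 121 elements since f is irreducible of degree 2.)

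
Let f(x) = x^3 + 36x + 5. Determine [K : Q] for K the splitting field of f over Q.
[K : Q] = 6

By the rational root test, any rational root of the monic integer polynomial f(x) = x^3 + 36x + 5 must be an integer dividing the constant term 5, i.e. one of ±{1, 5}. Evaluating: f(1) = 42, f(-1) = -32, f(5) = 310, f(-5) = -300; none is 0, so f has no rational root and is therefore irreducible over Q (a cubic with no linear factor over a field is irreducible). For an irreducible cubic, the Galois group is A_3 or S_3 according as the discriminant disc(f) = -4a^3 - 27b^2 = -4·(36)^3 - 27·(5)^2 = -187299 is or is not a square in Q. Here disc(f) = -187299 is not a perfect square in Q, so the Galois group of f over Q is not contained in A_3 and must be all of S_3. The splitting field has degree |S_3| = 6 over Q, so [K : Q] = 6.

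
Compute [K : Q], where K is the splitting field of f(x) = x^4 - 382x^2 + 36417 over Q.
[K : Q] = 4

Solving the quadratic in x^2: x^2 = (382 ± √(382^2 - 4·36417))/2 = (382 ± √256)/2 = (382 ± 16)/2, giving x^2 = 183 or x^2 = 199. So f(x) = (x^2 - 183)(x^2 - 199) and the roots of f are ±√183, ±√199. Hence the splitting field is K = Q(√183, √199). Since 183 and 199 are distinct squarefree integers > 1, their product 36417 is not a perfect square, so √199 ∉ Q(√183). By the tower law [K:Q] = [Q(√183,√199):Q(√183)] · [Q(√183):Q] = 2 · 2 = 4.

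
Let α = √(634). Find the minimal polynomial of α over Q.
m_α(x) = x^2 - 634

α satisfies α^2 - 634 = 0, so x^2 - 634 annihilates α. Since d = 634 is squarefree and ≠ 1, it is not a perfect square in Q, so x^2 - 634 has no rational root and is therefore irreducible over Q (a degree-2 polynomial over a field is irreducible iff it has no root). Hence m_α(x) = x^2 - 634.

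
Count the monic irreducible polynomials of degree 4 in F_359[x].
There are 4152545820 monic irreducible polynomials of degree 4 over F_359

Each element of F_{359^4} that lies in no proper subfield is a root of exactly one monic irreducible of degree 4 over F_359, and each such polynomial has 4 distinct roots in F_{359^4}. By Möbius inversion the count is N_359(4) = (1/4) Σ_{d|4} μ(4/d) · 359^d = (1/4)(μ(4)·359^1 + μ(2)·359^2 + μ(1)·359^4) = 16610183280/4 = 4152545820.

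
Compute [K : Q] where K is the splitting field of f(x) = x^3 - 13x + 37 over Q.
[K : Q] = 6

By the rational root test, any rational root of the monic integer polynomial f(x) = x^3 - 13x + 37 must be an integer dividing the constant term 37, i.e. one of ±{1, 37}. Evaluating: f(1) = 25, f(-1) = 49, f(37) = 50209, f(-37) = -50135; none is 0, so f has no rational root and is therefore irreducible over Q (a cubic with no linear factor over a field is irreducible). For an irreducible cubic, the Galois group is A_3 or S_3 according as the discriminant disc(f) = -4a^3 - 27b^2 = -4·(-13)^3 - 27·(37)^2 = -28175 is or is not a square in Q. Here disc(f) = -28175 is not a perfect square in Q, so the Galois group of f over Q is not contained in A_3 and must be all of S_3. The splitting field has degree |S_3| = 6 over Q, so [K : Q] = 6.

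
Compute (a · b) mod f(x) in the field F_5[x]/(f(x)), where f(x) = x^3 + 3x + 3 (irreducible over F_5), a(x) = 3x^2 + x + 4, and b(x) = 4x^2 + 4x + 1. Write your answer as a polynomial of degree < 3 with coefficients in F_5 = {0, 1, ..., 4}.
a · b ≡ 2x^2 + 3x + 1 (mod f(x))

Multiply in F_5[x]: a(x)·b(x) = (3x^2 + x + 4)·(4x^2 + 4x + 1) = 2x^4 + x^3 + 3x^2 + 2x + 4. This has degree ≥ 3, so divide by f(x) over F_5: 2x^4 + x^3 + 3x^2 + 2x + 4 = (2x + 1)·(x^3 + 3x + 3) + (2x^2 + 3x + 1). Hence a·b ≡ 2x^2 + 3x + 1 (mod f). (F_5[x]/(f) is a field with 5^3 = 125 elements since f is irreducible of degree 3.)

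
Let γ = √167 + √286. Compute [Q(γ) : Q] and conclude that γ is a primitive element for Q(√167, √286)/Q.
[Q(γ) : Q] = 4 (equivalently, Q(γ) = Q(√167, √286))

Obviously Q(γ) ⊆ Q(√167, √286), and [Q(√167, √286):Q] = 4 (since 167, 286 are distinct squarefree integers > 1 with 47762 not a perfect square). To show equality we compute the minimal polynomial of γ. From γ = √167 + √286: γ^2 = 167 + 2√(47762) + 286 = 453 + 2√(47762), so γ^2 - 453 = 2√(47762); squaring, (γ^2 - 453)^2 = 4·47762, i.e. γ^4 - 906γ^2 + 205209 - 191048 = 0, i.e. γ^4 - 906γ^2 + 14161 = 0. So γ is a root of x^4 - 906x^2 + 14161. This polynomial is irreducible over Q: it has no rational root (each ±√167 ± √286 is irrational), and any factorization into two quadratics over Q would force √(47762) ∈ Q (pairing opposite roots) or √167, √286 ∈ Q (other pairings), all impossible. Hence [Q(γ):Q] = 4 = [Q(√167, √286):Q], so Q(γ) = Q(√167, √286).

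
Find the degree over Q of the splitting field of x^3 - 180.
[K : Q] = 6

The roots of x^3 - 180 are ∛180, ω∛180, ω^2∛180 where ω = e^(2πi/3) is a primitive cube root of unity, so K = Q(∛180, ω). Now [Q(∛180):Q] = 3 (since 180 is not a perfect cube, x^3 - 180 is irreducible) and [Q(ω):Q] = 2. Both 2 and 3 divide [K:Q], and [K:Q] ≤ 3·2 = 6, so [K:Q] = 6. (Equivalently: Q(∛180) ⊂ R but ω ∉ R, so [K : Q(∛180)] = 2.)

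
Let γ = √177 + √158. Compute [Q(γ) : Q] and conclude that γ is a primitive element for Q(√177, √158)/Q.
[Q(γ) : Q] = 4 (equivalently, Q(γ) = Q(√177, √158))

Obviously Q(γ) ⊆ Q(√177, √158), and [Q(√177, √158):Q] = 4 (since 177, 158 are distinct squarefree integers > 1 with 27966 not a perfect square). To show equality we compute the minimal polynomial of γ. From γ = √177 + √158: γ^2 = 177 + 2√(27966) + 158 = 335 + 2√(27966), so γ^2 - 335 = 2√(27966); squaring, (γ^2 - 335)^2 = 4·27966, i.e. γ^4 - 670γ^2 + 112225 - 111864 = 0, i.e. γ^4 - 670γ^2 + 361 = 0. So γ is a root of x^4 - 670x^2 + 361. This polynomial is irreducible over Q: it has no rational root (each ±√177 ± √158 is irrational), and any factorization into two quadratics over Q would force √(27966) ∈ Q (pairing opposite roots) or √177, √158 ∈ Q (other pairings), all impossible. Hence [Q(γ):Q] = 4 = [Q(√177, √158):Q], so Q(γ) = Q(√177, √158).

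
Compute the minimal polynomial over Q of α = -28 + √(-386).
m_α(x) = x^2 + 56x + 1170

From α + 28 = √(-386), squaring gives (α + 28)^2 = -386, i.e. α^2 + 56α + 784 = -386, so α^2 + 56α + 1170 = 0. The discriminant of x^2 + 56x + 1170 is (56)^2 - 4·(1170) = 3136 - 4680 = -1544, and 4·(-386) is not a perfect square in Q since -386 is squarefree and ≠ 1. Hence x^2 + 56x + 1170 is irreducible over Q and is the minimal polynomial of α.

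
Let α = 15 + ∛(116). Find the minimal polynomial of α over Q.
m_α(x) = x^3 - 45x^2 + 675x - 3491

Set β = α - 15 = ∛(116), so β^3 = 116. Then (α - 15)^3 - 116 = 0, i.e. α is a root of g(x) = (x - 15)^3 - 116 = x^3 - 45x^2 + 675x - 3491. Since g(x) = h(x - 15) where h(x) = x^3 - 116, and h is irreducible over Q (because 116 is not a perfect cube, so h has no rational root, and a monic cubic with no rational root is irreducible), g is also irreducible (irreducibility is preserved under the substitution x → x - 15). Hence m_α(x) = x^3 - 45x^2 + 675x - 3491.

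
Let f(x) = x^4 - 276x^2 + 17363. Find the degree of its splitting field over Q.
[K : Q] = 4

Solving the quadratic in x^2: x^2 = (276 ± √(276^2 - 4·17363))/2 = (276 ± √6724)/2 = (276 ± 82)/2, giving x^2 = 97 or x^2 = 179. So f(x) = (x^2 - 97)(x^2 - 179) and the roots of f are ±√97, ±√179. Hence the splitting field is K = Q(√97, √179). Since 97 and 179 are distinct squarefree integers > 1, their product 17363 is not a perfect square, so √179 ∉ Q(√97). By the tower law [K:Q] = [Q(√97,√179):Q(√97)] · [Q(√97):Q] = 2 · 2 = 4.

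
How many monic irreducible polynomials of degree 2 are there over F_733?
There are 268278 monic irreducible polynomials of degree 2 over F_733

Each element of F_{733^2} that lies in no proper subfield is a root of exactly one monic irreducible of degree 2 over F_733, and each such polynomial has 2 distinct roots in F_{733^2}. By Möbius inversion the count is N_733(2) = (1/2) Σ_{d|2} μ(2/d) · 733^d = (1/2)(μ(2)·733^1 + μ(1)·733^2) = 536556/2 = 268278.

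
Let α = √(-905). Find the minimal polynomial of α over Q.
m_α(x) = x^2 + 905

α satisfies α^2 + 905 = 0, so x^2 + 905 annihilates α. Since d = -905 is squarefree and ≠ 1, it is not a perfect square in Q, so x^2 + 905 has no rational root and is therefore irreducible over Q (a degree-2 polynomial over a field is irreducible iff it has no root). Hence m_α(x) = x^2 + 905.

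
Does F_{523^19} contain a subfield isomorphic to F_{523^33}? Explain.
No: F_{523^33} is not a subfield of F_{523^19}

F_{p^m} embeds in F_{p^n} iff m | n. Here 33 ∤ 19 (since 19 = 0·33 + 19 with remainder 19 ≠ 0), so F_{523^33} is not a subfield of F_{523^19}. Equivalently: if it were, the tower law would give 33 = [F_{523^33}:F_523] dividing [F_{523^19}:F_523] = 19, contradiction.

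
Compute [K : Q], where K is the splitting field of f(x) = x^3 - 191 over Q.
[K : Q] = 6

The roots of x^3 - 191 are ∛191, ω∛191, ω^2∛191 where ω = e^(2πi/3) is a primitive cube root of unity, so K = Q(∛191, ω). Now [Q(∛191):Q] = 3 (since 191 is not a perfect cube, x^3 - 191 is irreducible) and [Q(ω):Q] = 2. Both 2 and 3 divide [K:Q], and [K:Q] ≤ 3·2 = 6, so [K:Q] = 6. (Equivalently: Q(∛191) ⊂ R but ω ∉ R, so [K : Q(∛191)] = 2.)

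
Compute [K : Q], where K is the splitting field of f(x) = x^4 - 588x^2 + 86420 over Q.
[K : Q] = 4

Solving the quadratic in x^2: x^2 = (588 ± √(588^2 - 4·86420))/2 = (588 ± √64)/2 = (588 ± 8)/2, giving x^2 = 290 or x^2 = 298. So f(x) = (x^2 - 290)(x^2 - 298) and the roots of f are ±√290, ±√298. Hence the splitting field is K = Q(√290, √298). Since 290 and 298 are distinct squarefree integers > 1, their product 86420 is not a perfect square, so √298 ∉ Q(√290). By the tower law [K:Q] = [Q(√290,√298):Q(√290)] · [Q(√290):Q] = 2 · 2 = 4.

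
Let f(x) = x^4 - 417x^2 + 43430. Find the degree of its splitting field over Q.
[K : Q] = 4

Solving the quadratic in x^2: x^2 = (417 ± √(417^2 - 4·43430))/2 = (417 ± √169)/2 = (417 ± 13)/2, giving x^2 = 202 or x^2 = 215. So f(x) = (x^2 - 202)(x^2 - 215) and the roots of f are ±√202, ±√215. Hence the splitting field is K = Q(√202, √215). Since 202 and 215 are distinct squarefree integers > 1, their product 43430 is not a perfect square, so √215 ∉ Q(√202). By the tower law [K:Q] = [Q(√202,√215):Q(√202)] · [Q(√202):Q] = 2 · 2 = 4.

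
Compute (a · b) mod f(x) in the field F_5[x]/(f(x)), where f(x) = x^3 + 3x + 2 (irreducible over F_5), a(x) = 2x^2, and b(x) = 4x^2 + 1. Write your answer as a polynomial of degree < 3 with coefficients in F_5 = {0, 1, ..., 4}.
a · b ≡ 3x^2 + 4x (mod f(x))

Multiply in F_5[x]: a(x)·b(x) = (2x^2)·(4x^2 + 1) = 3x^4 + 2x^2. This has degree ≥ 3, so divide by f(x) over F_5: 3x^4 + 2x^2 = (3x)·(x^3 + 3x + 2) + (3x^2 + 4x). Hence a·b ≡ 3x^2 + 4x (mod f). (F_5[x]/(f) is a field with 5^3 = 125 elements since f is irreducible of degree 3.)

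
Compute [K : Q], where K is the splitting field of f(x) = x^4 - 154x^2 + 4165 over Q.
[K : Q] = 4

Solving the quadratic in x^2: x^2 = (154 ± √(154^2 - 4·4165))/2 = (154 ± √7056)/2 = (154 ± 84)/2, giving x^2 = 35 or x^2 = 119. So f(x) = (x^2 - 35)(x^2 - 119) and the roots of f are ±√35, ±√119. Hence the splitting field is K = Q(√35, √119). Since 35 and 119 are distinct squarefree integers > 1, their product 4165 is not a perfect square, so √119 ∉ Q(√35). By the tower law [K:Q] = [Q(√35,√119):Q(√35)] · [Q(√35):Q] = 2 · 2 = 4.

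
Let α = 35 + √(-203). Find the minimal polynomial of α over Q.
m_α(x) = x^2 - 70x + 1428

From α - 35 = √(-203), squaring gives (α - 35)^2 = -203, i.e. α^2 - 70α + 1225 = -203, so α^2 - 70α + 1428 = 0. The discriminant of x^2 - 70x + 1428 is (-70)^2 - 4·(1428) = 4900 - 5712 = -812, and 4·(-203) is not a perfect square in Q since -203 is squarefree and ≠ 1. Hence x^2 - 70x + 1428 is irreducible over Q and is the minimal polynomial of α.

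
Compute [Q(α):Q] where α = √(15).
[Q(α):Q] = 2

[Q(α):Q] equals the degree of the minimal polynomial of α. Here α^2 = 15 and x^2 - 15 is irreducible (d = 15 is squarefree, ≠ 1, hence not a square), so deg(m_α) = 2. Thus [Q(α):Q] = 2.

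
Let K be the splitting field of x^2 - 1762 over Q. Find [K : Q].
[K : Q] = 2

f(x) = x^2 - 1762 factors as (x - √1762)(x + √1762). The splitting field is K = Q(√1762). Since 1762 is squarefree and > 1, it is not a perfect square, so x^2 - 1762 is irreducible over Q and [Q(√1762) : Q] = 2. Hence [K : Q] = 2.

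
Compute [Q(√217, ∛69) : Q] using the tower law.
[Q(√217, ∛69) : Q] = 6

Let L = Q(√217, ∛69). Since Q(√217) ⊂ L and [Q(√217):Q] = 2, the tower law gives 2 | [L:Q]. Likewise Q(∛69) ⊂ L with [Q(∛69):Q] = 3 (because 69 is not a perfect cube), so 3 | [L:Q]. As gcd(2,3) = 1, [L:Q] is divisible by 6. Conversely L is generated over Q by √217 and ∛69, so [L:Q] ≤ 2·3 = 6. Therefore [Q(√217, ∛69) : Q] = 6.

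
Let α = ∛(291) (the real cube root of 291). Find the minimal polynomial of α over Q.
m_α(x) = x^3 - 291

α satisfies α^3 = 291, so x^3 - 291 annihilates α. By the rational root test, a rational root p/q (in lowest terms) of x^3 - 291 would satisfy p^3 = 291 q^3, forcing q = 1 and p^3 = 291; but 291 is not a perfect cube, contradiction. A monic cubic over Q with no rational root is irreducible (any nontrivial factorization would include a linear factor). Hence x^3 - 291 is the minimal polynomial of α, and in particular [Q(α):Q] = 3.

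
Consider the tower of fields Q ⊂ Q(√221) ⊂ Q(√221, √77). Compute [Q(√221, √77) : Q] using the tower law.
[Q(√221, √77) : Q] = 4

[Q(√221):Q] = 2 (min poly x^2 - 221, irreducible since 221 is squarefree > 1). For the top step, suppose √77 ∈ Q(√221), say √77 = c + d√221 with c, d ∈ Q. Squaring: 77 = c^2 + 221d^2 + 2cd√221. Since √221 ∉ Q this forces 2cd = 0. If d = 0 then √77 = c ∈ Q, contradicting 77 squarefree > 1. If c = 0 then 77 = 221d^2, so 221·77 = (221d)^2 is a perfect square in Q — but 221·77 = 17017 is not a perfect square (since 221 and 77 are distinct squarefree integers). Contradiction. Hence √77 ∉ Q(√221), so x^2 - 77 stays irreducible over Q(√221) and [Q(√221, √77) : Q(√221)] = 2. By the tower law, [Q(√221, √77) : Q] = 2 · 2 = 4.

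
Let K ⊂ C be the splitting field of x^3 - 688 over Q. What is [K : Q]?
[K : Q] = 6

The roots of x^3 - 688 are ∛688, ω∛688, ω^2∛688 where ω = e^(2πi/3) is a primitive cube root of unity, so K = Q(∛688, ω). Now [Q(∛688):Q] = 3 (since 688 is not a perfect cube, x^3 - 688 is irreducible) and [Q(ω):Q] = 2. Both 2 and 3 divide [K:Q], and [K:Q] ≤ 3·2 = 6, so [K:Q] = 6. (Equivalently: Q(∛688) ⊂ R but ω ∉ R, so [K : Q(∛688)] = 2.)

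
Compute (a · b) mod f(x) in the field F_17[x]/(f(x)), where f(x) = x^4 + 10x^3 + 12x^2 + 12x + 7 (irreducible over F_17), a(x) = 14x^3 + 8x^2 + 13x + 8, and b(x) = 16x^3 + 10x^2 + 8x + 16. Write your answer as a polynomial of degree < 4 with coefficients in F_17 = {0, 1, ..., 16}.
a · b ≡ 15x^3 + 3x^2 + x + 11 (mod f(x))

Multiply in F_17[x]: a(x)·b(x) = (14x^3 + 8x^2 + 13x + 8)·(16x^3 + 10x^2 + 8x + 16) = 3x^6 + 13x^5 + 9x^4 + 2x^3 + 6x^2 + 9. This has degree ≥ 4, so divide by f(x) over F_17: 3x^6 + 13x^5 + 9x^4 + 2x^3 + 6x^2 + 9 = (3x^2 + 7)·(x^4 + 10x^3 + 12x^2 + 12x + 7) + (15x^3 + 3x^2 + x + 11). Hence a·b ≡ 15x^3 + 3x^2 + x + 11 (mod f). (F_17[x]/(f) is a field with 17^4 = 83521 elements since f is irreducible of degree 4.)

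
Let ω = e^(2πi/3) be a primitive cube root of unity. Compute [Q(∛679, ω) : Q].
[Q(∛679, ω) : Q] = 6

[Q(∛679):Q] = 3 (min poly x^3 - 679, irreducible since 679 is not a perfect cube). [Q(ω):Q] = 2 (min poly x^2 + x + 1). Since Q(∛679) ⊂ R and ω ∉ R, we have ω ∉ Q(∛679), so x^2 + x + 1 remains irreducible over Q(∛679) and [Q(∛679, ω) : Q(∛679)] = 2. By the tower law, [Q(∛679, ω) : Q] = 3 · 2 = 6. (In fact Q(∛679, ω) is the splitting field of x^3 - 679 over Q.)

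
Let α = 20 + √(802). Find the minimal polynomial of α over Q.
m_α(x) = x^2 - 40x - 402

From α - 20 = √(802), squaring gives (α - 20)^2 = 802, i.e. α^2 - 40α + 400 = 802, so α^2 - 40α - 402 = 0. The discriminant of x^2 - 40x - 402 is (-40)^2 - 4·(-402) = 1600 + 1608 = 3208, and 4·(802) is not a perfect square in Q since 802 is squarefree and ≠ 1. Hence x^2 - 40x - 402 is irreducible over Q and is the minimal polynomial of α.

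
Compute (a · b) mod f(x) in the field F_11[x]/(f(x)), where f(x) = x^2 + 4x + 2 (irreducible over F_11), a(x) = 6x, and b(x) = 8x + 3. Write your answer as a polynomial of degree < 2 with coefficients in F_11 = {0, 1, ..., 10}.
a · b ≡ 2x + 3 (mod f(x))

Multiply in F_11[x]: a(x)·b(x) = (6x)·(8x + 3) = 4x^2 + 7x. This has degree ≥ 2, so divide by f(x) over F_11: 4x^2 + 7x = (4)·(x^2 + 4x + 2) + (2x + 3). Hence a·b ≡ 2x + 3 (mod f). (F_11[x]/(f) is a field with 11^2 = 121 elements since f is irreducible of degree 2.)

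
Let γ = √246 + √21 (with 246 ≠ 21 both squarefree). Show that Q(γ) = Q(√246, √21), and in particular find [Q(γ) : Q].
[Q(γ) : Q] = 4 (equivalently, Q(γ) = Q(√246, √21))

Obviously Q(γ) ⊆ Q(√246, √21), and [Q(√246, √21):Q] = 4 (since 246, 21 are distinct squarefree integers > 1 with 5166 not a perfect square). To show equality we compute the minimal polynomial of γ. From γ = √246 + √21: γ^2 = 246 + 2√(5166) + 21 = 267 + 2√(5166), so γ^2 - 267 = 2√(5166); squaring, (γ^2 - 267)^2 = 4·5166, i.e. γ^4 - 534γ^2 + 71289 - 20664 = 0, i.e. γ^4 - 534γ^2 + 50625 = 0. So γ is a root of x^4 - 534x^2 + 50625. This polynomial is irreducible over Q: it has no rational root (each ±√246 ± √21 is irrational), and any factorization into two quadratics over Q would force √(5166) ∈ Q (pairing opposite roots) or √246, √21 ∈ Q (other pairings), all impossible. Hence [Q(γ):Q] = 4 = [Q(√246, √21):Q], so Q(γ) = Q(√246, √21).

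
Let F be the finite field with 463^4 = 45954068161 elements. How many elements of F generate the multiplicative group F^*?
There are φ(45954068160) = 7927234560 primitive elements

F_q^* is cyclic of order q - 1 = 45954068160. A cyclic group of order m has exactly φ(m) generators. Here m = 45954068160 = 2^6 · 3 · 5 · 7 · 11 · 13 · 17 · 29 · 97, so the number of primitive elements is φ(45954068160) = 7927234560.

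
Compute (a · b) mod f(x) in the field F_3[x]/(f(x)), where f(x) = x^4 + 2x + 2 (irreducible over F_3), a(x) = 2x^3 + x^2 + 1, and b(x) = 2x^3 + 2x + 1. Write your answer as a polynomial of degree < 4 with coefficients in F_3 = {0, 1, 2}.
a · b ≡ x^3 + x^2 + 2x + 2 (mod f(x))

Multiply in F_3[x]: a(x)·b(x) = (2x^3 + x^2 + 1)·(2x^3 + 2x + 1) = x^6 + 2x^5 + x^4 + x^2 + 2x + 1. This has degree ≥ 4, so divide by f(x) over F_3: x^6 + 2x^5 + x^4 + x^2 + 2x + 1 = (x^2 + 2x + 1)·(x^4 + 2x + 2) + (x^3 + x^2 + 2x + 2). Hence a·b ≡ x^3 + x^2 + 2x + 2 (mod f). (F_3[x]/(f) is a field with 3^4 = 81 elements since f is irreducible of degree 4.)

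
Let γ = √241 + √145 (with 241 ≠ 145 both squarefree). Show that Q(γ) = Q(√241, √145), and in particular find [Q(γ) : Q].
[Q(γ) : Q] = 4 (equivalently, Q(γ) = Q(√241, √145))

Obviously Q(γ) ⊆ Q(√241, √145), and [Q(√241, √145):Q] = 4 (since 241, 145 are distinct squarefree integers > 1 with 34945 not a perfect square). To show equality we compute the minimal polynomial of γ. From γ = √241 + √145: γ^2 = 241 + 2√(34945) + 145 = 386 + 2√(34945), so γ^2 - 386 = 2√(34945); squaring, (γ^2 - 386)^2 = 4·34945, i.e. γ^4 - 772γ^2 + 148996 - 139780 = 0, i.e. γ^4 - 772γ^2 + 9216 = 0. So γ is a root of x^4 - 772x^2 + 9216. This polynomial is irreducible over Q: it has no rational root (each ±√241 ± √145 is irrational), and any factorization into two quadratics over Q would force √(34945) ∈ Q (pairing opposite roots) or √241, √145 ∈ Q (other pairings), all impossible. Hence [Q(γ):Q] = 4 = [Q(√241, √145):Q], so Q(γ) = Q(√241, √145).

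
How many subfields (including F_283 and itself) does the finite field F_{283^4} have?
F_{283^4} has 3 subfields

The subfields of F_{p^n} are exactly the fields F_{p^d} for d | n (each is the fixed field of the unique index-d subgroup of Gal(F_{p^n}/F_p) ≅ Z/nZ). The divisors of n = 4 are {1, 2, 4}, giving 3 subfields: F_{283^1}, F_{283^2}, F_{283^4}.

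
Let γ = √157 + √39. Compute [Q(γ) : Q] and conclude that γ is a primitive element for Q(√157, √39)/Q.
[Q(γ) : Q] = 4 (equivalently, Q(γ) = Q(√157, √39))

Obviously Q(γ) ⊆ Q(√157, √39), and [Q(√157, √39):Q] = 4 (since 157, 39 are distinct squarefree integers > 1 with 6123 not a perfect square). To show equality we compute the minimal polynomial of γ. From γ = √157 + √39: γ^2 = 157 + 2√(6123) + 39 = 196 + 2√(6123), so γ^2 - 196 = 2√(6123); squaring, (γ^2 - 196)^2 = 4·6123, i.e. γ^4 - 392γ^2 + 38416 - 24492 = 0, i.e. γ^4 - 392γ^2 + 13924 = 0. So γ is a root of x^4 - 392x^2 + 13924. This polynomial is irreducible over Q: it has no rational root (each ±√157 ± √39 is irrational), and any factorization into two quadratics over Q would force √(6123) ∈ Q (pairing opposite roots) or √157, √39 ∈ Q (other pairings), all impossible. Hence [Q(γ):Q] = 4 = [Q(√157, √39):Q], so Q(γ) = Q(√157, √39).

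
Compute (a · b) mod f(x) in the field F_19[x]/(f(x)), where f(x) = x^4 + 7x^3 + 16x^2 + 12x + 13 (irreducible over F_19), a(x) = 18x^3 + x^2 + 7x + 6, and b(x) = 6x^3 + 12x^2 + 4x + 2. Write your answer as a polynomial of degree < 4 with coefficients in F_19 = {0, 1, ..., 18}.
a · b ≡ 18x^3 + 6x + 3 (mod f(x))

Multiply in F_19[x]: a(x)·b(x) = (18x^3 + x^2 + 7x + 6)·(6x^3 + 12x^2 + 4x + 2) = 13x^6 + 13x^5 + 12x^4 + 8x^3 + 7x^2 + 12. This has degree ≥ 4, so divide by f(x) over F_19: 13x^6 + 13x^5 + 12x^4 + 8x^3 + 7x^2 + 12 = (13x^2 + 17x + 8)·(x^4 + 7x^3 + 16x^2 + 12x + 13) + (18x^3 + 6x + 3). Hence a·b ≡ 18x^3 + 6x + 3 (mod f). (F_19[x]/(f) is a field with 19^4 = 130321 elements since f is irreducible of degree 4.)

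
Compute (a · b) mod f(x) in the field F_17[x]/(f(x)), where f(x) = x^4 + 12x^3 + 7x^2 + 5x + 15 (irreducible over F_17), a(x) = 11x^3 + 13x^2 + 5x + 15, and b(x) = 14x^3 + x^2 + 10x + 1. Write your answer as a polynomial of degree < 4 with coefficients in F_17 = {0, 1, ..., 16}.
a · b ≡ 4x^2 + 9x + 4 (mod f(x))

Multiply in F_17[x]: a(x)·b(x) = (11x^3 + 13x^2 + 5x + 15)·(14x^3 + x^2 + 10x + 1) = x^6 + 6x^5 + 6x^4 + 16x^3 + 10x^2 + 2x + 15. This has degree ≥ 4, so divide by f(x) over F_17: x^6 + 6x^5 + 6x^4 + 16x^3 + 10x^2 + 2x + 15 = (x^2 + 11x + 3)·(x^4 + 12x^3 + 7x^2 + 5x + 15) + (4x^2 + 9x + 4). Hence a·b ≡ 4x^2 + 9x + 4 (mod f). (F_17[x]/(f) is a field with 17^4 = 83521 elements since f is irreducible of degree 4.)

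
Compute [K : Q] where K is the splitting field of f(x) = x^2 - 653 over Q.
[K : Q] = 2

f(x) = x^2 - 653 factors as (x - √653)(x + √653). The splitting field is K = Q(√653). Since 653 is squarefree and > 1, it is not a perfect square, so x^2 - 653 is irreducible over Q and [Q(√653) : Q] = 2. Hence [K : Q] = 2.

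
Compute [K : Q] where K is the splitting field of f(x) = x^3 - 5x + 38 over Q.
[K : Q] = 6

By the rational root test, any rational root of the monic integer polynomial f(x) = x^3 - 5x + 38 must be an integer dividing the constant term 38, i.e. one of ±{1, 2, 19, 38}. Evaluating: f(1) = 34, f(-1) = 42, f(2) = 36, f(-2) = 40, f(19) = 6802, f(-19) = -6726, f(38) = 54720, f(-38) = -54644; none is 0, so f has no rational root and is therefore irreducible over Q (a cubic with no linear factor over a field is irreducible). For an irreducible cubic, the Galois group is A_3 or S_3 according as the discriminant disc(f) = -4a^3 - 27b^2 = -4·(-5)^3 - 27·(38)^2 = -38488 is or is not a square in Q. Here disc(f) = -38488 is not a perfect square in Q, so the Galois group of f over Q is not contained in A_3 and must be all of S_3. The splitting field has degree |S_3| = 6 over Q, so [K : Q] = 6.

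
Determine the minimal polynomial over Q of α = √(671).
m_α(x) = x^2 - 671

α satisfies α^2 - 671 = 0, so x^2 - 671 annihilates α. Since d = 671 is squarefree and ≠ 1, it is not a perfect square in Q, so x^2 - 671 has no rational root and is therefore irreducible over Q (a degree-2 polynomial over a field is irreducible iff it has no root). Hence m_α(x) = x^2 - 671.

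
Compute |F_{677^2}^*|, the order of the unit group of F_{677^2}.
|F_{677^2}^*| = 458328

F_{677^2} has 677^2 = 458329 elements; its multiplicative group consists of all nonzero elements, so |F_{677^2}^*| = 458329 - 1 = 458328. (It is cyclic since any finite subgroup of the multiplicative group of a field is cyclic.)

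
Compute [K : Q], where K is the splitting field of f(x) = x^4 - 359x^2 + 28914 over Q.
[K : Q] = 4

Solving the quadratic in x^2: x^2 = (359 ± √(359^2 - 4·28914))/2 = (359 ± √13225)/2 = (359 ± 115)/2, giving x^2 = 122 or x^2 = 237. So f(x) = (x^2 - 122)(x^2 - 237) and the roots of f are ±√122, ±√237. Hence the splitting field is K = Q(√122, √237). Since 122 and 237 are distinct squarefree integers > 1, their product 28914 is not a perfect square, so √237 ∉ Q(√122). By the tower law [K:Q] = [Q(√122,√237):Q(√122)] · [Q(√122):Q] = 2 · 2 = 4.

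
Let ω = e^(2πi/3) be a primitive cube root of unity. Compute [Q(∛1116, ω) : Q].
[Q(∛1116, ω) : Q] = 6

[Q(∛1116):Q] = 3 (min poly x^3 - 1116, irreducible since 1116 is not a perfect cube). [Q(ω):Q] = 2 (min poly x^2 + x + 1). Since Q(∛1116) ⊂ R and ω ∉ R, we have ω ∉ Q(∛1116), so x^2 + x + 1 remains irreducible over Q(∛1116) and [Q(∛1116, ω) : Q(∛1116)] = 2. By the tower law, [Q(∛1116, ω) : Q] = 3 · 2 = 6. (In fact Q(∛1116, ω) is the splitting field of x^3 - 1116 over Q.)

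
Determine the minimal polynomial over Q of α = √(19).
m_α(x) = x^2 - 19

α satisfies α^2 - 19 = 0, so x^2 - 19 annihilates α. Since d = 19 is squarefree and ≠ 1, it is not a perfect square in Q, so x^2 - 19 has no rational root and is therefore irreducible over Q (a degree-2 polynomial over a field is irreducible iff it has no root). Hence m_α(x) = x^2 - 19.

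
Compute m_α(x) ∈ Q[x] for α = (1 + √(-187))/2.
m_α(x) = x^2 - x + 47

From 2α - 1 = √(-187), squaring gives (2α - 1)^2 = -187, i.e. 4α^2 - 4α + 1 = -187, so α^2 - α + (1 + 187)/4 = 0. Since -187 ≡ 1 (mod 4), (1 + 187)/4 = 47 ∈ Z. The polynomial x^2 - x + 47 has discriminant 1 - 4·(47) = -187, which is not a perfect square in Q (d = -187 is squarefree and ≠ 1), so x^2 - x + 47 is irreducible over Q. It is the minimal polynomial of α.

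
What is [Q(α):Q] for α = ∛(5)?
[Q(α):Q] = 3

The minimal polynomial of α is x^3 - 5, irreducible over Q since 5 is not a perfect cube (so x^3 - 5 has no rational root). Hence [Q(α):Q] = deg(m_α) = 3.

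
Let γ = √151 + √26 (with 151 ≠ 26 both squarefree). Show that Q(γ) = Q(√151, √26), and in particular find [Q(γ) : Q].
[Q(γ) : Q] = 4 (equivalently, Q(γ) = Q(√151, √26))

Obviously Q(γ) ⊆ Q(√151, √26), and [Q(√151, √26):Q] = 4 (since 151, 26 are distinct squarefree integers > 1 with 3926 not a perfect square). To show equality we compute the minimal polynomial of γ. From γ = √151 + √26: γ^2 = 151 + 2√(3926) + 26 = 177 + 2√(3926), so γ^2 - 177 = 2√(3926); squaring, (γ^2 - 177)^2 = 4·3926, i.e. γ^4 - 354γ^2 + 31329 - 15704 = 0, i.e. γ^4 - 354γ^2 + 15625 = 0. So γ is a root of x^4 - 354x^2 + 15625. This polynomial is irreducible over Q: it has no rational root (each ±√151 ± √26 is irrational), and any factorization into two quadratics over Q would force √(3926) ∈ Q (pairing opposite roots) or √151, √26 ∈ Q (other pairings), all impossible. Hence [Q(γ):Q] = 4 = [Q(√151, √26):Q], so Q(γ) = Q(√151, √26).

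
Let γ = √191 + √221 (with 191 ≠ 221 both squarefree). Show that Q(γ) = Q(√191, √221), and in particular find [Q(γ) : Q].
[Q(γ) : Q] = 4 (equivalently, Q(γ) = Q(√191, √221))

Obviously Q(γ) ⊆ Q(√191, √221), and [Q(√191, √221):Q] = 4 (since 191, 221 are distinct squarefree integers > 1 with 42211 not a perfect square). To show equality we compute the minimal polynomial of γ. From γ = √191 + √221: γ^2 = 191 + 2√(42211) + 221 = 412 + 2√(42211), so γ^2 - 412 = 2√(42211); squaring, (γ^2 - 412)^2 = 4·42211, i.e. γ^4 - 824γ^2 + 169744 - 168844 = 0, i.e. γ^4 - 824γ^2 + 900 = 0. So γ is a root of x^4 - 824x^2 + 900. This polynomial is irreducible over Q: it has no rational root (each ±√191 ± √221 is irrational), and any factorization into two quadratics over Q would force √(42211) ∈ Q (pairing opposite roots) or √191, √221 ∈ Q (other pairings), all impossible. Hence [Q(γ):Q] = 4 = [Q(√191, √221):Q], so Q(γ) = Q(√191, √221).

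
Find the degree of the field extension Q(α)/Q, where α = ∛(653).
[Q(α):Q] = 3

The minimal polynomial of α is x^3 - 653, irreducible over Q since 653 is not a perfect cube (so x^3 - 653 has no rational root). Hence [Q(α):Q] = deg(m_α) = 3.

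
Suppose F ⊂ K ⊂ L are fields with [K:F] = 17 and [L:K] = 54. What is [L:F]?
[L:F] = 918

The tower law says that for any tower of field extensions F ⊂ K ⊂ L with finite degrees, [L:F] = [L:K] · [K:F]. Here this gives [L:F] = 54 · 17 = 918.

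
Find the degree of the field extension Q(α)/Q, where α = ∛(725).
[Q(α):Q] = 3

The minimal polynomial of α is x^3 - 725, irreducible over Q since 725 is not a perfect cube (so x^3 - 725 has no rational root). Hence [Q(α):Q] = deg(m_α) = 3.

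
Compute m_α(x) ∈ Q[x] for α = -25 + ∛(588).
m_α(x) = x^3 + 75x^2 + 1875x + 15037

Set β = α + 25 = ∛(588), so β^3 = 588. Then (α + 25)^3 - 588 = 0, i.e. α is a root of g(x) = (x + 25)^3 - 588 = x^3 + 75x^2 + 1875x + 15037. Since g(x) = h(x + 25) where h(x) = x^3 - 588, and h is irreducible over Q (because 588 is not a perfect cube, so h has no rational root, and a monic cubic with no rational root is irreducible), g is also irreducible (irreducibility is preserved under the substitution x → x + 25). Hence m_α(x) = x^3 + 75x^2 + 1875x + 15037.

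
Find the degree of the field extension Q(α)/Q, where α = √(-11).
[Q(α):Q] = 2

[Q(α):Q] equals the degree of the minimal polynomial of α. Here α^2 = -11 and x^2 + 11 is irreducible (d = -11 is squarefree, ≠ 1, hence not a square), so deg(m_α) = 2. Thus [Q(α):Q] = 2.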